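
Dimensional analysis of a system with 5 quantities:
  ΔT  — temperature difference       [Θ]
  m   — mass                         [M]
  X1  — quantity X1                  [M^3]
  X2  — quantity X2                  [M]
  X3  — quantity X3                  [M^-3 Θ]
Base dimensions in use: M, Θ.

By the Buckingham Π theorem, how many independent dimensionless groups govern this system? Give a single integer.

Write exponents as rows M,Θ / cols ΔT,m,X1,X2,X3:
  M: [ 0  1  3  1 -3]
  Θ: [ 1  0  0  0  1]
Row reduction gives pivot columns ΔT,m; rank = 2
n=5, r=2 ⇒ 3 dimensionless groups

3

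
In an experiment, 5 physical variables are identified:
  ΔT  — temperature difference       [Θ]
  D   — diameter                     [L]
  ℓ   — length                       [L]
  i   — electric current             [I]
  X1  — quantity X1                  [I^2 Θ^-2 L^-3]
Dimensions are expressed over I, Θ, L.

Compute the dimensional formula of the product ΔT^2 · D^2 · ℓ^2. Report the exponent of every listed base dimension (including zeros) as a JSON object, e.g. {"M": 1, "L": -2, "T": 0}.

{"I": 0, "Θ": 2, "L": 4}

Exponent matrix [I,Θ,L] × [ΔT,D,ℓ,i,X1]:
  I: [ 0  0  0  1  2]
  Θ: [ 1  0  0  0 -2]
  L: [ 0  1  1  0 -3]
  [I]: (2)·0+(2)·0+(2)·0 = 0
  [Θ]: (2)·1+(2)·0+(2)·0 = 2
  [L]: (2)·0+(2)·1+(2)·1 = 4
⇒ Θ^2 L^4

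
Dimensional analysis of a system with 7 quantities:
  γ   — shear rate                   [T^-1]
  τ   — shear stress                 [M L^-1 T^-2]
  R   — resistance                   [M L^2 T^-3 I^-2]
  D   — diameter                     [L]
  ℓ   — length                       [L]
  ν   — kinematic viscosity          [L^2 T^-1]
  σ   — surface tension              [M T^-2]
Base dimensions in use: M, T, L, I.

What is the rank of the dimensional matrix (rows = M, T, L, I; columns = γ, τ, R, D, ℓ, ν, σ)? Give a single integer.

4

Write exponents as rows M,T,L,I / cols γ,τ,R,D,ℓ,ν,σ:
  M: [ 0  1  1  0  0  0  1]
  T: [-1 -2 -3  0  0 -1 -2]
  L: [ 0 -1  2  1  1  2  0]
  I: [ 0  0 -2  0  0  0  0]
RREF → pivots at {γ,τ,R,D} ⇒ r = 4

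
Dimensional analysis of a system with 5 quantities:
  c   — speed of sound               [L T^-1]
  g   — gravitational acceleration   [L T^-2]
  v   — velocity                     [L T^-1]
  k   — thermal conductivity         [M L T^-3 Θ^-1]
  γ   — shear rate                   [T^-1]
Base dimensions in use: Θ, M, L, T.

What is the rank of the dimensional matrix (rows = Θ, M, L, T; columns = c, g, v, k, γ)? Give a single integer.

3

Exponent matrix [Θ,M,L,T] × [c,g,v,k,γ]:
  Θ: [ 0  0  0 -1  0]
  M: [ 0  0  0  1  0]
  L: [ 1  1  1  1  0]
  T: [-1 -2 -1 -3 -1]
RREF → pivots at {c,g,k} ⇒ r = 3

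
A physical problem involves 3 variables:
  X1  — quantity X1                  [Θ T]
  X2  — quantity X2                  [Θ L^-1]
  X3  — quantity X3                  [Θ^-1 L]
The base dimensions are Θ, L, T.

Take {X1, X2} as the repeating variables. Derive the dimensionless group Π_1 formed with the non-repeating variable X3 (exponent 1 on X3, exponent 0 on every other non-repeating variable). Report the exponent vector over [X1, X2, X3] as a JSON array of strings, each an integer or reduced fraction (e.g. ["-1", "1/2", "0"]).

Write exponents as rows Θ,L,T / cols X1,X2,X3:
  Θ: [ 1  1 -1]
  L: [ 0 -1  1]
  T: [ 1  0  0]
Row reduction gives pivot columns X1,X2; rank = 2
Repeat: X1,X2; free: X3
RREF:
  r0: [   1    0    0]
  r1: [   0    1   -1]
  r2: [   0    0    0]
Fix exponent of X3 at 1; solve each RREF row for its pivot's exponent:
  r0: exp(X1) + (0)·1 = 0 ⇒ exp(X1) = 0
  r1: exp(X2) + (-1)·1 = 0 ⇒ exp(X2) = 1
Π_1 = X2 · X3

["0", "1", "1"]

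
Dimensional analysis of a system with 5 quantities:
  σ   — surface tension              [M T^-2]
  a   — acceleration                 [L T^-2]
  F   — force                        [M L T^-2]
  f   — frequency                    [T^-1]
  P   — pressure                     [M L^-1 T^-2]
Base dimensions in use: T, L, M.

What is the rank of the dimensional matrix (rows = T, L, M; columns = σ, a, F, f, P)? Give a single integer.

3

Exponent matrix [T,L,M] × [σ,a,F,f,P]:
  T: [-2 -2 -2 -1 -2]
  L: [ 0  1  1  0 -1]
  M: [ 1  0  1  0  1]
Row reduction gives pivot columns σ,a,F; rank = 3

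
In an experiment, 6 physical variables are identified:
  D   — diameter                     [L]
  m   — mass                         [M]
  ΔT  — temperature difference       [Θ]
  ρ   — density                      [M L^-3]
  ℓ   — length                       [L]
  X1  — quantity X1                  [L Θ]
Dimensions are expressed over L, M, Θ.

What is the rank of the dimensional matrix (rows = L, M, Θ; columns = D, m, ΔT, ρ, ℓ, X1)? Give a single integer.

Write exponents as rows L,M,Θ / cols D,m,ΔT,ρ,ℓ,X1:
  L: [ 1  0  0 -3  1  1]
  M: [ 0  1  0  1  0  0]
  Θ: [ 0  0  1  0  0  1]
Echelon form has 3 nonzero rows (pivots: D,m,ΔT)

3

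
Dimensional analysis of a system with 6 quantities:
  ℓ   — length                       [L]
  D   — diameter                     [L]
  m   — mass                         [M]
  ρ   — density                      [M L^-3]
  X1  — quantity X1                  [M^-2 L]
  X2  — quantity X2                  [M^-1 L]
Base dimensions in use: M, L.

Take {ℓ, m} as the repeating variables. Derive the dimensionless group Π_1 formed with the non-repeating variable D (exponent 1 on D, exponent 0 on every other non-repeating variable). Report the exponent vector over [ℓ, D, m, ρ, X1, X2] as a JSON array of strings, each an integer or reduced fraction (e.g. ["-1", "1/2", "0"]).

Exponent matrix [M,L] × [ℓ,D,m,ρ,X1,X2]:
  M: [ 0  0  1  1 -2 -1]
  L: [ 1  1  0 -3  1  1]
Row reduction gives pivot columns ℓ,m; rank = 2
Pivot set = {ℓ,m}, free = {D,ρ,X1,X2}
RREF:
  r0: [   1    1    0   -3    1    1]
  r1: [   0    0    1    1   -2   -1]
Fix exponent of D at 1, ρ at 0, X1 at 0, X2 at 0; solve each RREF row for its pivot's exponent:
  r0: exp(ℓ) + (1)·1 = 0 ⇒ exp(ℓ) = -1
  r1: exp(m) + (0)·1 = 0 ⇒ exp(m) = 0
Π_1 = ℓ^-1 · D

["-1", "1", "0", "0", "0", "0"]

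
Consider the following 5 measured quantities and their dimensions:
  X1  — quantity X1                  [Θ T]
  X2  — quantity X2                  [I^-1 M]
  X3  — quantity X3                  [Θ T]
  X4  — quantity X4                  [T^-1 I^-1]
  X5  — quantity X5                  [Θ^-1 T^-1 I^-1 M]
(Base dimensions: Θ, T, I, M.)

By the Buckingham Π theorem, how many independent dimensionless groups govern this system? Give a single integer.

Write exponents as rows Θ,T,I,M / cols X1,X2,X3,X4,X5:
  Θ: [ 1  0  1  0 -1]
  T: [ 1  0  1 -1 -1]
  I: [ 0 -1  0 -1 -1]
  M: [ 0  1  0  0  1]
Row reduction gives pivot columns X1,X2,X4; rank = 3
Π count = n − r = 5 − 3 = 2

2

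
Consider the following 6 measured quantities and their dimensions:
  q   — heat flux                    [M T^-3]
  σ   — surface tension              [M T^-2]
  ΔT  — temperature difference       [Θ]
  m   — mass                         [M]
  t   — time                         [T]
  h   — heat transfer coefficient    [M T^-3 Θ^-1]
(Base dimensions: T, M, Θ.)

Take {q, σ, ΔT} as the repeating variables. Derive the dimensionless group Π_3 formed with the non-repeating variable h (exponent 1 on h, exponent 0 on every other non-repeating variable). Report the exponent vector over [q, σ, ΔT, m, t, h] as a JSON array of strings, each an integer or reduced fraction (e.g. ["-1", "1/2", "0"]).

Write exponents as rows T,M,Θ / cols q,σ,ΔT,m,t,h:
  T: [-3 -2  0  0  1 -3]
  M: [ 1  1  0  1  0  1]
  Θ: [ 0  0  1  0  0 -1]
Row reduction gives pivot columns q,σ,ΔT; rank = 3
Pivot set = {q,σ,ΔT}, free = {m,t,h}
RREF:
  r0: [   1    0    0   -2   -1    1]
  r1: [   0    1    0    3    1    0]
  r2: [   0    0    1    0    0   -1]
Fix exponent of h at 1, m at 0, t at 0; solve each RREF row for its pivot's exponent:
  r0: exp(q) + (1)·1 = 0 ⇒ exp(q) = -1
  r1: exp(σ) + (0)·1 = 0 ⇒ exp(σ) = 0
  r2: exp(ΔT) + (-1)·1 = 0 ⇒ exp(ΔT) = 1
Π_3 = q^-1 · ΔT · h

["-1", "0", "1", "0", "0", "1"]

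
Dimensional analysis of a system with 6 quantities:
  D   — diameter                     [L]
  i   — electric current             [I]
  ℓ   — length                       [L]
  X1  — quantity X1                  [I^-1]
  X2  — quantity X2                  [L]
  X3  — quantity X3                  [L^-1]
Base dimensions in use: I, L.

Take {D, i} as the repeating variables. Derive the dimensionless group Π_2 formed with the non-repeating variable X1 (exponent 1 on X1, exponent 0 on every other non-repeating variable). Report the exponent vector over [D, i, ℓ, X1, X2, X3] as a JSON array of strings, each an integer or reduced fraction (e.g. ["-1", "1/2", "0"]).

["0", "1", "0", "1", "0", "0"]

Write exponents as rows I,L / cols D,i,ℓ,X1,X2,X3:
  I: [ 0  1  0 -1  0  0]
  L: [ 1  0  1  0  1 -1]
RREF → pivots at {D,i} ⇒ r = 2
Pivot set = {D,i}, free = {ℓ,X1,X2,X3}
RREF:
  r0: [   1    0    1    0    1   -1]
  r1: [   0    1    0   -1    0    0]
Fix exponent of X1 at 1, ℓ at 0, X2 at 0, X3 at 0; solve each RREF row for its pivot's exponent:
  r0: exp(D) + (0)·1 = 0 ⇒ exp(D) = 0
  r1: exp(i) + (-1)·1 = 0 ⇒ exp(i) = 1
Π_2 = i · X1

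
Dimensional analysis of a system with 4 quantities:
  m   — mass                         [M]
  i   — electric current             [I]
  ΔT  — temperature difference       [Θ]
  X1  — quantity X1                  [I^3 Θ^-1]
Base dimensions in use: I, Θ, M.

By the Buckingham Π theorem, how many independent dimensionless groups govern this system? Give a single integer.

Write exponents as rows I,Θ,M / cols m,i,ΔT,X1:
  I: [ 0  1  0  3]
  Θ: [ 0  0  1 -1]
  M: [ 1  0  0  0]
Echelon form has 3 nonzero rows (pivots: m,i,ΔT)
4 vars − rank 3 = 1 Π group

1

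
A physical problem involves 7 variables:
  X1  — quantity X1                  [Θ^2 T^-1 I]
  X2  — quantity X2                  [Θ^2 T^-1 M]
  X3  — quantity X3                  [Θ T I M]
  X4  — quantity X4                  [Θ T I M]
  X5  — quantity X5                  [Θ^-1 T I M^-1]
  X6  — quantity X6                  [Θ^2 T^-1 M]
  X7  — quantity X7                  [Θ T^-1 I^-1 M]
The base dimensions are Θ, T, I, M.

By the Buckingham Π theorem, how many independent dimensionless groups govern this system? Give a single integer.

Write exponents as rows Θ,T,I,M / cols X1,X2,X3,X4,X5,X6,X7:
  Θ: [ 2  2  1  1 -1  2  1]
  T: [-1 -1  1  1  1 -1 -1]
  I: [ 1  0  1  1  1  0 -1]
  M: [ 0  1  1  1 -1  1  1]
Row reduction gives pivot columns X1,X2,X3; rank = 3
n=7, r=3 ⇒ 4 dimensionless groups

4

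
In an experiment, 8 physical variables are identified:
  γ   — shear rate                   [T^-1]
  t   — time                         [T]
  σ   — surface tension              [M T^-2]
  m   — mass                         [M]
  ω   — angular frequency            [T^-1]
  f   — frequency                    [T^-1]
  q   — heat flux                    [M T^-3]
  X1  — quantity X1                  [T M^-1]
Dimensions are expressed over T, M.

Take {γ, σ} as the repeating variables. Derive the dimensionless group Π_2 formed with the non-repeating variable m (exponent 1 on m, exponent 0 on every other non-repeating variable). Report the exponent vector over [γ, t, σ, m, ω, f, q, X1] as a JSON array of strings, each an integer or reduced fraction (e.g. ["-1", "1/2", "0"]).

["2", "0", "-1", "1", "0", "0", "0", "0"]

Dimensional matrix (T×M by γ×t×σ×m×ω×f×q×X1):
  T: [-1  1 -2  0 -1 -1 -3  1]
  M: [ 0  0  1  1  0  0  1 -1]
Echelon form has 2 nonzero rows (pivots: γ,σ)
Repeat: γ,σ; free: t,m,ω,f,q,X1
RREF:
  r0: [   1   -1    0   -2    1    1    1    1]
  r1: [   0    0    1    1    0    0    1   -1]
Fix exponent of m at 1, t at 0, ω at 0, f at 0, q at 0, X1 at 0; solve each RREF row for its pivot's exponent:
  r0: exp(γ) + (-2)·1 = 0 ⇒ exp(γ) = 2
  r1: exp(σ) + (1)·1 = 0 ⇒ exp(σ) = -1
Π_2 = γ^2 · σ^-1 · m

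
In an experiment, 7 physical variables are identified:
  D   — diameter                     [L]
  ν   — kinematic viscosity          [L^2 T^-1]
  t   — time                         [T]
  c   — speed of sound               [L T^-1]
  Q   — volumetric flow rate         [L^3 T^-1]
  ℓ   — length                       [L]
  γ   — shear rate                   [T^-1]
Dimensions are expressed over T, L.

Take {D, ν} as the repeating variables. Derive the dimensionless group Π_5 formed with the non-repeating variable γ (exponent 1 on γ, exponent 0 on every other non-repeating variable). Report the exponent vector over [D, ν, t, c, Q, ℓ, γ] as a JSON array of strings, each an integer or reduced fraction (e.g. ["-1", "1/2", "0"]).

Exponent matrix [T,L] × [D,ν,t,c,Q,ℓ,γ]:
  T: [ 0 -1  1 -1 -1  0 -1]
  L: [ 1  2  0  1  3  1  0]
RREF → pivots at {D,ν} ⇒ r = 2
Pivot set = {D,ν}, free = {t,c,Q,ℓ,γ}
RREF:
  r0: [   1    0    2   -1    1    1   -2]
  r1: [   0    1   -1    1    1    0    1]
Fix exponent of γ at 1, t at 0, c at 0, Q at 0, ℓ at 0; solve each RREF row for its pivot's exponent:
  r0: exp(D) + (-2)·1 = 0 ⇒ exp(D) = 2
  r1: exp(ν) + (1)·1 = 0 ⇒ exp(ν) = -1
Π_5 = D^2 · ν^-1 · γ

["2", "-1", "0", "0", "0", "0", "1"]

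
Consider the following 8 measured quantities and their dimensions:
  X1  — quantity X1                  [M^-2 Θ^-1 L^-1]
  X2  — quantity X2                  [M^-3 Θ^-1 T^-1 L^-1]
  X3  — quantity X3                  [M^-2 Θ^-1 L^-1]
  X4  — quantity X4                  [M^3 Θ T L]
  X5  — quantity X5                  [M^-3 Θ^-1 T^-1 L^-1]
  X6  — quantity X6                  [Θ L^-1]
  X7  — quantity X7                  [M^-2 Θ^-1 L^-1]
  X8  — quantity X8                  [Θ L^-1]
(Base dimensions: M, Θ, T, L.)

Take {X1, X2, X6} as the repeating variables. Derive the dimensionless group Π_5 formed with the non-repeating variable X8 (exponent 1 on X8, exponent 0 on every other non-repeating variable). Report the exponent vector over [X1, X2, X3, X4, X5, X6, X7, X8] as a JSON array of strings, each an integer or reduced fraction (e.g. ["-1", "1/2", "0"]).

["0", "0", "0", "0", "0", "-1", "0", "1"]

Dimensional matrix (M×Θ×T×L by X1×X2×X3×X4×X5×X6×X7×X8):
  M: [-2 -3 -2  3 -3  0 -2  0]
  Θ: [-1 -1 -1  1 -1  1 -1  1]
  T: [ 0 -1  0  1 -1  0  0  0]
  L: [-1 -1 -1  1 -1 -1 -1 -1]
RREF → pivots at {X1,X2,X6} ⇒ r = 3
Pivot set = {X1,X2,X6}, free = {X3,X4,X5,X7,X8}
RREF:
  r0: [   1    0    1    0    0    0    1    0]
  r1: [   0    1    0   -1    1    0    0    0]
  r2: [   0    0    0    0    0    1    0    1]
  r3: [   0    0    0    0    0    0    0    0]
Fix exponent of X8 at 1, X3 at 0, X4 at 0, X5 at 0, X7 at 0; solve each RREF row for its pivot's exponent:
  r0: exp(X1) + (0)·1 = 0 ⇒ exp(X1) = 0
  r1: exp(X2) + (0)·1 = 0 ⇒ exp(X2) = 0
  r2: exp(X6) + (1)·1 = 0 ⇒ exp(X6) = -1
Π_5 = X6^-1 · X8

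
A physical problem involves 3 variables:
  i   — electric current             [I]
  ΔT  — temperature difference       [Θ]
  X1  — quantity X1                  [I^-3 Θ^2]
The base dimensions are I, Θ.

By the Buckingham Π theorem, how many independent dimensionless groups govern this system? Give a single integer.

Exponent matrix [I,Θ] × [i,ΔT,X1]:
  I: [ 1  0 -3]
  Θ: [ 0  1  2]
RREF → pivots at {i,ΔT} ⇒ r = 2
Π count = n − r = 3 − 2 = 1

1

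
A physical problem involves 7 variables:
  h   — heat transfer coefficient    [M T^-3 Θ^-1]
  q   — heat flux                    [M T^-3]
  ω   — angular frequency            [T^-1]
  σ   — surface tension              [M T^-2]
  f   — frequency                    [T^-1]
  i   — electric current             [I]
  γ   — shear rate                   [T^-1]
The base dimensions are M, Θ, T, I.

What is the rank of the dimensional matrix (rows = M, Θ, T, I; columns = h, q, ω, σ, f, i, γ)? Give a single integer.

Write exponents as rows M,Θ,T,I / cols h,q,ω,σ,f,i,γ:
  M: [ 1  1  0  1  0  0  0]
  Θ: [-1  0  0  0  0  0  0]
  T: [-3 -3 -1 -2 -1  0 -1]
  I: [ 0  0  0  0  0  1  0]
Echelon form has 4 nonzero rows (pivots: h,q,ω,i)

4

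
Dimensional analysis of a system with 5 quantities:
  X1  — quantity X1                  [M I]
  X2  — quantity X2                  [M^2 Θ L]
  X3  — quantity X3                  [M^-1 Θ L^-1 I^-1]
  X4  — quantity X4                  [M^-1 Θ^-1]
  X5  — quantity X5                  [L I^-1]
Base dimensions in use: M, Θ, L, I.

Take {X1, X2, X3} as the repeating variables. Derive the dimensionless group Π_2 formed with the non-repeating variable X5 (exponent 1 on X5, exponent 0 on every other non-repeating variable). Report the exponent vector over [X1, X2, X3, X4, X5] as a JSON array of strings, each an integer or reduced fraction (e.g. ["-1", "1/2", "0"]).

["3/2", "-1/2", "1/2", "0", "1"]

Dimensional matrix (M×Θ×L×I by X1×X2×X3×X4×X5):
  M: [ 1  2 -1 -1  0]
  Θ: [ 0  1  1 -1  0]
  L: [ 0  1 -1  0  1]
  I: [ 1  0 -1  0 -1]
Row reduction gives pivot columns X1,X2,X3; rank = 3
Pivot set = {X1,X2,X3}, free = {X4,X5}
RREF:
  r0: [   1    0    0 -1/2 -3/2]
  r1: [   0    1    0 -1/2  1/2]
  r2: [   0    0    1 -1/2 -1/2]
  r3: [   0    0    0    0    0]
Fix exponent of X5 at 1, X4 at 0; solve each RREF row for its pivot's exponent:
  r0: exp(X1) + (-3/2)·1 = 0 ⇒ exp(X1) = 3/2
  r1: exp(X2) + (1/2)·1 = 0 ⇒ exp(X2) = -1/2
  r2: exp(X3) + (-1/2)·1 = 0 ⇒ exp(X3) = 1/2
Π_2 = X1^(3/2) · X2^(-1/2) · X3^(1/2) · X5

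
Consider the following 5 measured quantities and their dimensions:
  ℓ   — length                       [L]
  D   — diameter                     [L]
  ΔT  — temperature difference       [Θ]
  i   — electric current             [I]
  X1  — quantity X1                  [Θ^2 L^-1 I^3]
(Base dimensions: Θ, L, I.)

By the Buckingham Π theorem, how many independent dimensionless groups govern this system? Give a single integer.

Exponent matrix [Θ,L,I] × [ℓ,D,ΔT,i,X1]:
  Θ: [ 0  0  1  0  2]
  L: [ 1  1  0  0 -1]
  I: [ 0  0  0  1  3]
RREF → pivots at {ℓ,ΔT,i} ⇒ r = 3
5 vars − rank 3 = 2 Π groups

2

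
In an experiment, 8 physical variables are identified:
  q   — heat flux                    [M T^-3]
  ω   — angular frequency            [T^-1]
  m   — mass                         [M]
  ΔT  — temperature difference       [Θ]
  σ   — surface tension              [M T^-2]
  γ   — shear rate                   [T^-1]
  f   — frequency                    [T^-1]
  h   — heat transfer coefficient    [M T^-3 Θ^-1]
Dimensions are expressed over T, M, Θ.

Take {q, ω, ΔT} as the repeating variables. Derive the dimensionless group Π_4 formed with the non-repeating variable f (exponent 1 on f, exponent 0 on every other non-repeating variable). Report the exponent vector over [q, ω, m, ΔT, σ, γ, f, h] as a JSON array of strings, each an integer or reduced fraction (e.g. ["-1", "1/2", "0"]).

["0", "-1", "0", "0", "0", "0", "1", "0"]

Write exponents as rows T,M,Θ / cols q,ω,m,ΔT,σ,γ,f,h:
  T: [-3 -1  0  0 -2 -1 -1 -3]
  M: [ 1  0  1  0  1  0  0  1]
  Θ: [ 0  0  0  1  0  0  0 -1]
Echelon form has 3 nonzero rows (pivots: q,ω,ΔT)
Repeat: q,ω,ΔT; free: m,σ,γ,f,h
RREF:
  r0: [   1    0    1    0    1    0    0    1]
  r1: [   0    1   -3    0   -1    1    1    0]
  r2: [   0    0    0    1    0    0    0   -1]
Fix exponent of f at 1, m at 0, σ at 0, γ at 0, h at 0; solve each RREF row for its pivot's exponent:
  r0: exp(q) + (0)·1 = 0 ⇒ exp(q) = 0
  r1: exp(ω) + (1)·1 = 0 ⇒ exp(ω) = -1
  r2: exp(ΔT) + (0)·1 = 0 ⇒ exp(ΔT) = 0
Π_4 = ω^-1 · f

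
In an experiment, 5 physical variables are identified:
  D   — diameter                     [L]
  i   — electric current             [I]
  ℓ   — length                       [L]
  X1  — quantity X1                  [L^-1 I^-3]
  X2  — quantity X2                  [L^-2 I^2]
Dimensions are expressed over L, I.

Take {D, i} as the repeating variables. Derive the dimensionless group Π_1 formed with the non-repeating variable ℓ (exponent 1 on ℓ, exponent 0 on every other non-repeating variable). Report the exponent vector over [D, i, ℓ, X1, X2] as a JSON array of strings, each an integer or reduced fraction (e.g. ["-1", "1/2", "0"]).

Exponent matrix [L,I] × [D,i,ℓ,X1,X2]:
  L: [ 1  0  1 -1 -2]
  I: [ 0  1  0 -3  2]
Echelon form has 2 nonzero rows (pivots: D,i)
Pivot set = {D,i}, free = {ℓ,X1,X2}
RREF:
  r0: [   1    0    1   -1   -2]
  r1: [   0    1    0   -3    2]
Fix exponent of ℓ at 1, X1 at 0, X2 at 0; solve each RREF row for its pivot's exponent:
  r0: exp(D) + (1)·1 = 0 ⇒ exp(D) = -1
  r1: exp(i) + (0)·1 = 0 ⇒ exp(i) = 0
Π_1 = D^-1 · ℓ

["-1", "0", "1", "0", "0"]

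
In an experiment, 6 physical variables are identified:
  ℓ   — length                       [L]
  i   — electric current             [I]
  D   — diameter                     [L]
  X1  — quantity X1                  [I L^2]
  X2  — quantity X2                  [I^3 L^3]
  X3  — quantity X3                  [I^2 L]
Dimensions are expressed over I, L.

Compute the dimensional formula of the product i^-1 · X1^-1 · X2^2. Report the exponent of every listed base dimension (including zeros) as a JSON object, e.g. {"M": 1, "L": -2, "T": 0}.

{"I": 4, "L": 4}

Dimensional matrix (I×L by ℓ×i×D×X1×X2×X3):
  I: [ 0  1  0  1  3  2]
  L: [ 1  0  1  2  3  1]
  [I]: (-1)·1+(-1)·1+(2)·3 = 4
  [L]: (-1)·0+(-1)·2+(2)·3 = 4
⇒ I^4 L^4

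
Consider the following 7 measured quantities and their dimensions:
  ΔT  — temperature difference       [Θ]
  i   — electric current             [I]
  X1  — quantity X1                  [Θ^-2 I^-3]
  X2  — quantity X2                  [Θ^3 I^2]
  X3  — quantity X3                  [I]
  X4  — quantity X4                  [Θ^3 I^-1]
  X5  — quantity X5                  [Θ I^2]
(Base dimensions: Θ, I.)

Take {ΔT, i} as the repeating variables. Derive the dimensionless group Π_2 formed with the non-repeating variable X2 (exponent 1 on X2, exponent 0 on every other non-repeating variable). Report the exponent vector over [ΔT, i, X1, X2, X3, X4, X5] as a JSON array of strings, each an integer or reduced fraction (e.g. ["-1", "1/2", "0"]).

["-3", "-2", "0", "1", "0", "0", "0"]

Dimensional matrix (Θ×I by ΔT×i×X1×X2×X3×X4×X5):
  Θ: [ 1  0 -2  3  0  3  1]
  I: [ 0  1 -3  2  1 -1  2]
RREF → pivots at {ΔT,i} ⇒ r = 2
Pivot set = {ΔT,i}, free = {X1,X2,X3,X4,X5}
RREF:
  r0: [   1    0   -2    3    0    3    1]
  r1: [   0    1   -3    2    1   -1    2]
Fix exponent of X2 at 1, X1 at 0, X3 at 0, X4 at 0, X5 at 0; solve each RREF row for its pivot's exponent:
  r0: exp(ΔT) + (3)·1 = 0 ⇒ exp(ΔT) = -3
  r1: exp(i) + (2)·1 = 0 ⇒ exp(i) = -2
Π_2 = ΔT^-3 · i^-2 · X2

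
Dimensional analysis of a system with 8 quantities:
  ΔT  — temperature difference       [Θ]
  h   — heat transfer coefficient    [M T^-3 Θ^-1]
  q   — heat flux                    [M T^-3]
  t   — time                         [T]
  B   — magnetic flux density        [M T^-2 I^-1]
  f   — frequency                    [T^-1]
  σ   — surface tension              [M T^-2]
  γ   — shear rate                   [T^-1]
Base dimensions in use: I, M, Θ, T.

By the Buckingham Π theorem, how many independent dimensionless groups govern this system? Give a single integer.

Write exponents as rows I,M,Θ,T / cols ΔT,h,q,t,B,f,σ,γ:
  I: [ 0  0  0  0 -1  0  0  0]
  M: [ 0  1  1  0  1  0  1  0]
  Θ: [ 1 -1  0  0  0  0  0  0]
  T: [ 0 -3 -3  1 -2 -1 -2 -1]
RREF → pivots at {ΔT,h,t,B} ⇒ r = 4
8 vars − rank 4 = 4 Π groups

4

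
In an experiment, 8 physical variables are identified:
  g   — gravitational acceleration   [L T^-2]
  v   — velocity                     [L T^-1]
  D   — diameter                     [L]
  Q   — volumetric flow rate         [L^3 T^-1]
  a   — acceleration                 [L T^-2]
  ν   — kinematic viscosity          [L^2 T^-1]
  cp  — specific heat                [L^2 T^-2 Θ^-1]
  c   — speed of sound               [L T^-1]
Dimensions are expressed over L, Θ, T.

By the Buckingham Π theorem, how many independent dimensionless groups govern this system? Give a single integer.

Dimensional matrix (L×Θ×T by g×v×D×Q×a×ν×cp×c):
  L: [ 1  1  1  3  1  2  2  1]
  Θ: [ 0  0  0  0  0  0 -1  0]
  T: [-2 -1  0 -1 -2 -1 -2 -1]
RREF → pivots at {g,v,cp} ⇒ r = 3
Π count = n − r = 8 − 3 = 5

5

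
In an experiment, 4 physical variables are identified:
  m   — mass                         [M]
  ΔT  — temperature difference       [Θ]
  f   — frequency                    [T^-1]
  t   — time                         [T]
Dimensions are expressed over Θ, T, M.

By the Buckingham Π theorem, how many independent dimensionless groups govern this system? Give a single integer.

1

Write exponents as rows Θ,T,M / cols m,ΔT,f,t:
  Θ: [ 0  1  0  0]
  T: [ 0  0 -1  1]
  M: [ 1  0  0  0]
Row reduction gives pivot columns m,ΔT,f; rank = 3
Π count = n − r = 4 − 3 = 1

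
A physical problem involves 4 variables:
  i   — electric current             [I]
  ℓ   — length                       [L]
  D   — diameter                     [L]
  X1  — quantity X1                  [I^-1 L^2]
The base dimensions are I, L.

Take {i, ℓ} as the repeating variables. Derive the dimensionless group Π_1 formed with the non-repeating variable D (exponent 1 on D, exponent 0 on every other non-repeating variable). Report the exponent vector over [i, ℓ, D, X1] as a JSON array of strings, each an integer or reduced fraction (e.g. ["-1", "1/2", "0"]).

["0", "-1", "1", "0"]

Exponent matrix [I,L] × [i,ℓ,D,X1]:
  I: [ 1  0  0 -1]
  L: [ 0  1  1  2]
Echelon form has 2 nonzero rows (pivots: i,ℓ)
Pivot set = {i,ℓ}, free = {D,X1}
RREF:
  r0: [   1    0    0   -1]
  r1: [   0    1    1    2]
Fix exponent of D at 1, X1 at 0; solve each RREF row for its pivot's exponent:
  r0: exp(i) + (0)·1 = 0 ⇒ exp(i) = 0
  r1: exp(ℓ) + (1)·1 = 0 ⇒ exp(ℓ) = -1
Π_1 = ℓ^-1 · D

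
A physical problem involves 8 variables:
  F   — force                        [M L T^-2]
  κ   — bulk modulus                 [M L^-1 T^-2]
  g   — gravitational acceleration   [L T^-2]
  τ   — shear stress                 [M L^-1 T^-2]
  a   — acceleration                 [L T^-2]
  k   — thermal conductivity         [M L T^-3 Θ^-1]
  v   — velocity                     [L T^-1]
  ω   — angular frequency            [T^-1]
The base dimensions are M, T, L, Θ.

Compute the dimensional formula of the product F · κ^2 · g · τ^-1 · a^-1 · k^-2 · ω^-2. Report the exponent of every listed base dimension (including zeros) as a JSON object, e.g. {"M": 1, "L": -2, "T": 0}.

Dimensional matrix (M×T×L×Θ by F×κ×g×τ×a×k×v×ω):
  M: [ 1  1  0  1  0  1  0  0]
  T: [-2 -2 -2 -2 -2 -3 -1 -1]
  L: [ 1 -1  1 -1  1  1  1  0]
  Θ: [ 0  0  0  0  0 -1  0  0]
  [M]: (1)·1+(2)·1+(1)·0+(-1)·1+(-1)·0+(-2)·1+(-2)·0 = 0
  [T]: (1)·-2+(2)·-2+(1)·-2+(-1)·-2+(-1)·-2+(-2)·-3+(-2)·-1 = 4
  [L]: (1)·1+(2)·-1+(1)·1+(-1)·-1+(-1)·1+(-2)·1+(-2)·0 = -2
  [Θ]: (1)·0+(2)·0+(1)·0+(-1)·0+(-1)·0+(-2)·-1+(-2)·0 = 2
⇒ T^4 L^-2 Θ^2

{"M": 0, "T": 4, "L": -2, "Θ": 2}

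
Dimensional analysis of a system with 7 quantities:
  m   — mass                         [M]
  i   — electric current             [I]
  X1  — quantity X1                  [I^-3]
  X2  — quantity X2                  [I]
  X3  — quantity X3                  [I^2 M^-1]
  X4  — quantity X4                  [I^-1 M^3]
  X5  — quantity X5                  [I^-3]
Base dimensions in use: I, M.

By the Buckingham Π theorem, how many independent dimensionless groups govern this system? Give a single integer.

Dimensional matrix (I×M by m×i×X1×X2×X3×X4×X5):
  I: [ 0  1 -3  1  2 -1 -3]
  M: [ 1  0  0  0 -1  3  0]
RREF → pivots at {m,i} ⇒ r = 2
n=7, r=2 ⇒ 5 dimensionless groups

5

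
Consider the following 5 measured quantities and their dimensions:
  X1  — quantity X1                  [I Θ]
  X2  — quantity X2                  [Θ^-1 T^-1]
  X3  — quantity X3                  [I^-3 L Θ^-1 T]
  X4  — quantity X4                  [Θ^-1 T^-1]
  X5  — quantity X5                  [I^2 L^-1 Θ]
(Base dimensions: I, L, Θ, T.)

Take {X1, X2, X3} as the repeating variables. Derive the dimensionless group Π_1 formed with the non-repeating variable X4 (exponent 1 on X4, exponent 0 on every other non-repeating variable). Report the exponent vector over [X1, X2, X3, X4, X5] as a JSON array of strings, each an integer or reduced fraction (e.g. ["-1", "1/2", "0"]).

["0", "-1", "0", "1", "0"]

Write exponents as rows I,L,Θ,T / cols X1,X2,X3,X4,X5:
  I: [ 1  0 -3  0  2]
  L: [ 0  0  1  0 -1]
  Θ: [ 1 -1 -1 -1  1]
  T: [ 0 -1  1 -1  0]
Echelon form has 3 nonzero rows (pivots: X1,X2,X3)
Repeat: X1,X2,X3; free: X4,X5
RREF:
  r0: [   1    0    0    0   -1]
  r1: [   0    1    0    1   -1]
  r2: [   0    0    1    0   -1]
  r3: [   0    0    0    0    0]
Fix exponent of X4 at 1, X5 at 0; solve each RREF row for its pivot's exponent:
  r0: exp(X1) + (0)·1 = 0 ⇒ exp(X1) = 0
  r1: exp(X2) + (1)·1 = 0 ⇒ exp(X2) = -1
  r2: exp(X3) + (0)·1 = 0 ⇒ exp(X3) = 0
Π_1 = X2^-1 · X4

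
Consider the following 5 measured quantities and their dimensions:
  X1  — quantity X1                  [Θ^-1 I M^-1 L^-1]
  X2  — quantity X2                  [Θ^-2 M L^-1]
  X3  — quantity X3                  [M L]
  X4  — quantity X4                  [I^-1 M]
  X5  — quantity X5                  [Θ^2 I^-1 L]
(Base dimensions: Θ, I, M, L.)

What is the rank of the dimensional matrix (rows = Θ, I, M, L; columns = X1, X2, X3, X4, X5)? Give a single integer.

Dimensional matrix (Θ×I×M×L by X1×X2×X3×X4×X5):
  Θ: [-1 -2  0  0  2]
  I: [ 1  0  0 -1 -1]
  M: [-1  1  1  1  0]
  L: [-1 -1  1  0  1]
Row reduction gives pivot columns X1,X2,X3; rank = 3

3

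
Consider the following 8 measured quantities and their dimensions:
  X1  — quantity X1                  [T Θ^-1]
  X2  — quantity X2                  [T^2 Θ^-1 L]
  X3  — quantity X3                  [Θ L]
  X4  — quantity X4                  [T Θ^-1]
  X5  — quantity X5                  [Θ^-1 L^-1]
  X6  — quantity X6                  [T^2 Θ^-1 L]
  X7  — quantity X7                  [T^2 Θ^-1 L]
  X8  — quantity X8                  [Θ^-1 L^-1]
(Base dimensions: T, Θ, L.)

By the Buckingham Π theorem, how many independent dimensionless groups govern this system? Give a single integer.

6

Exponent matrix [T,Θ,L] × [X1,X2,X3,X4,X5,X6,X7,X8]:
  T: [ 1  2  0  1  0  2  2  0]
  Θ: [-1 -1  1 -1 -1 -1 -1 -1]
  L: [ 0  1  1  0 -1  1  1 -1]
Echelon form has 2 nonzero rows (pivots: X1,X2)
n=8, r=2 ⇒ 6 dimensionless groups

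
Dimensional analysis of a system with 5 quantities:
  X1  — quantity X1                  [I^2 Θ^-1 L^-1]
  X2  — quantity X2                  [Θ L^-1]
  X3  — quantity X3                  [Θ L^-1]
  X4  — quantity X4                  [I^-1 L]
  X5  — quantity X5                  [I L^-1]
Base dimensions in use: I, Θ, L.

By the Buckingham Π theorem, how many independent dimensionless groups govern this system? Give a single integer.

Dimensional matrix (I×Θ×L by X1×X2×X3×X4×X5):
  I: [ 2  0  0 -1  1]
  Θ: [-1  1  1  0  0]
  L: [-1 -1 -1  1 -1]
RREF → pivots at {X1,X2} ⇒ r = 2
n=5, r=2 ⇒ 3 dimensionless groups

3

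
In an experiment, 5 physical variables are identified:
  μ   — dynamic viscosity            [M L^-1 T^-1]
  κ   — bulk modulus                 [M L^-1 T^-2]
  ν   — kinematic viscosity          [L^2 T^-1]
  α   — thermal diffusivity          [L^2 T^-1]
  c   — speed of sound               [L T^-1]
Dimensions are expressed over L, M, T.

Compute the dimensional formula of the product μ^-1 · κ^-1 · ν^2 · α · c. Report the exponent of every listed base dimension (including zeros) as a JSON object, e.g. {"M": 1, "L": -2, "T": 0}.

{"L": 9, "M": -2, "T": -1}

Dimensional matrix (L×M×T by μ×κ×ν×α×c):
  L: [-1 -1  2  2  1]
  M: [ 1  1  0  0  0]
  T: [-1 -2 -1 -1 -1]
  [L]: (-1)·-1+(-1)·-1+(2)·2+(1)·2+(1)·1 = 9
  [M]: (-1)·1+(-1)·1+(2)·0+(1)·0+(1)·0 = -2
  [T]: (-1)·-1+(-1)·-2+(2)·-1+(1)·-1+(1)·-1 = -1
⇒ L^9 M^-2 T^-1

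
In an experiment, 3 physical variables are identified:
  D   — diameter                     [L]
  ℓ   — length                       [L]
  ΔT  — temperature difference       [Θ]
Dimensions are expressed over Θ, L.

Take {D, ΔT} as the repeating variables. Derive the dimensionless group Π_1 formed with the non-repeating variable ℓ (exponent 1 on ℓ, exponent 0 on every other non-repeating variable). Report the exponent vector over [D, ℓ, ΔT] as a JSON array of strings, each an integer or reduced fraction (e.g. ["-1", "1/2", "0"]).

Dimensional matrix (Θ×L by D×ℓ×ΔT):
  Θ: [ 0  0  1]
  L: [ 1  1  0]
Echelon form has 2 nonzero rows (pivots: D,ΔT)
Repeat: D,ΔT; free: ℓ
RREF:
  r0: [   1    1    0]
  r1: [   0    0    1]
Fix exponent of ℓ at 1; solve each RREF row for its pivot's exponent:
  r0: exp(D) + (1)·1 = 0 ⇒ exp(D) = -1
  r1: exp(ΔT) + (0)·1 = 0 ⇒ exp(ΔT) = 0
Π_1 = D^-1 · ℓ

["-1", "1", "0"]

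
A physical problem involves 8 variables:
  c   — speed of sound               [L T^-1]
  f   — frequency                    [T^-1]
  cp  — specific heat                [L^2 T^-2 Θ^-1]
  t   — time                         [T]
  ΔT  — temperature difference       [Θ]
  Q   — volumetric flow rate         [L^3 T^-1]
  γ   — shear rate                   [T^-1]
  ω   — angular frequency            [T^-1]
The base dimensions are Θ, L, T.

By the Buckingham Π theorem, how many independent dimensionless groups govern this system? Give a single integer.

5

Write exponents as rows Θ,L,T / cols c,f,cp,t,ΔT,Q,γ,ω:
  Θ: [ 0  0 -1  0  1  0  0  0]
  L: [ 1  0  2  0  0  3  0  0]
  T: [-1 -1 -2  1  0 -1 -1 -1]
RREF → pivots at {c,f,cp} ⇒ r = 3
Π count = n − r = 8 − 3 = 5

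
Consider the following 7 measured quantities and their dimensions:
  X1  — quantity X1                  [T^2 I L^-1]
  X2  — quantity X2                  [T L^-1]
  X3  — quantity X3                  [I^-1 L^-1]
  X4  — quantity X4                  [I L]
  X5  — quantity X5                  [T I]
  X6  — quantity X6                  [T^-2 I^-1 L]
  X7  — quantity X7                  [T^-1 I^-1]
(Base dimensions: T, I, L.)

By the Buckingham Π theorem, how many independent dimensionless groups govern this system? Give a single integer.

5

Exponent matrix [T,I,L] × [X1,X2,X3,X4,X5,X6,X7]:
  T: [ 2  1  0  0  1 -2 -1]
  I: [ 1  0 -1  1  1 -1 -1]
  L: [-1 -1 -1  1  0  1  0]
Row reduction gives pivot columns X1,X2; rank = 2
Π count = n − r = 7 − 2 = 5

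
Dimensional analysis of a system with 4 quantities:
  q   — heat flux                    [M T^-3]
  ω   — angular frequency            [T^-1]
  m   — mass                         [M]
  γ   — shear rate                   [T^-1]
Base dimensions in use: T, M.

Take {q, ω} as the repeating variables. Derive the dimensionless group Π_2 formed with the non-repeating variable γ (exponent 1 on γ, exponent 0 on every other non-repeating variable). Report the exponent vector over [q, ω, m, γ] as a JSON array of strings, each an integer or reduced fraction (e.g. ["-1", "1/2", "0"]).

["0", "-1", "0", "1"]

Exponent matrix [T,M] × [q,ω,m,γ]:
  T: [-3 -1  0 -1]
  M: [ 1  0  1  0]
Echelon form has 2 nonzero rows (pivots: q,ω)
Repeat: q,ω; free: m,γ
RREF:
  r0: [   1    0    1    0]
  r1: [   0    1   -3    1]
Fix exponent of γ at 1, m at 0; solve each RREF row for its pivot's exponent:
  r0: exp(q) + (0)·1 = 0 ⇒ exp(q) = 0
  r1: exp(ω) + (1)·1 = 0 ⇒ exp(ω) = -1
Π_2 = ω^-1 · γ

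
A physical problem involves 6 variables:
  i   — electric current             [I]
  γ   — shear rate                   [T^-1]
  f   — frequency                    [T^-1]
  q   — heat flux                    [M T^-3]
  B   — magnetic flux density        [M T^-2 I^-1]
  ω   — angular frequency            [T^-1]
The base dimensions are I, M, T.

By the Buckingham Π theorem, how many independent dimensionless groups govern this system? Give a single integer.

Dimensional matrix (I×M×T by i×γ×f×q×B×ω):
  I: [ 1  0  0  0 -1  0]
  M: [ 0  0  0  1  1  0]
  T: [ 0 -1 -1 -3 -2 -1]
Row reduction gives pivot columns i,γ,q; rank = 3
Π count = n − r = 6 − 3 = 3

3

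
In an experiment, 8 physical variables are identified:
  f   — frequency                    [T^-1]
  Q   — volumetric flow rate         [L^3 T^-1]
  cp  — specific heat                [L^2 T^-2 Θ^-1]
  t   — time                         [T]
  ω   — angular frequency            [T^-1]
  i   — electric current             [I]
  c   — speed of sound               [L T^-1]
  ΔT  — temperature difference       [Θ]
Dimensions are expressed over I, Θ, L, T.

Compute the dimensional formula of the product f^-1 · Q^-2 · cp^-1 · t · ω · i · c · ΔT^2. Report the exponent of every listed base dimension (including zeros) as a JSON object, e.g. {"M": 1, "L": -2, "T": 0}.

{"I": 1, "Θ": 3, "L": -7, "T": 4}

Write exponents as rows I,Θ,L,T / cols f,Q,cp,t,ω,i,c,ΔT:
  I: [ 0  0  0  0  0  1  0  0]
  Θ: [ 0  0 -1  0  0  0  0  1]
  L: [ 0  3  2  0  0  0  1  0]
  T: [-1 -1 -2  1 -1  0 -1  0]
  [I]: (-1)·0+(-2)·0+(-1)·0+(1)·0+(1)·0+(1)·1+(1)·0+(2)·0 = 1
  [Θ]: (-1)·0+(-2)·0+(-1)·-1+(1)·0+(1)·0+(1)·0+(1)·0+(2)·1 = 3
  [L]: (-1)·0+(-2)·3+(-1)·2+(1)·0+(1)·0+(1)·0+(1)·1+(2)·0 = -7
  [T]: (-1)·-1+(-2)·-1+(-1)·-2+(1)·1+(1)·-1+(1)·0+(1)·-1+(2)·0 = 4
⇒ I Θ^3 L^-7 T^4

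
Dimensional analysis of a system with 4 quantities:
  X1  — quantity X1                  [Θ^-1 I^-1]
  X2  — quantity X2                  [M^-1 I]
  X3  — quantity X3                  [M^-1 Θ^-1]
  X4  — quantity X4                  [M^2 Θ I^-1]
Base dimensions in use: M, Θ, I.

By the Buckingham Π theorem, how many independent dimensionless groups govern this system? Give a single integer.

Write exponents as rows M,Θ,I / cols X1,X2,X3,X4:
  M: [ 0 -1 -1  2]
  Θ: [-1  0 -1  1]
  I: [-1  1  0 -1]
Echelon form has 2 nonzero rows (pivots: X1,X2)
n=4, r=2 ⇒ 2 dimensionless groups

2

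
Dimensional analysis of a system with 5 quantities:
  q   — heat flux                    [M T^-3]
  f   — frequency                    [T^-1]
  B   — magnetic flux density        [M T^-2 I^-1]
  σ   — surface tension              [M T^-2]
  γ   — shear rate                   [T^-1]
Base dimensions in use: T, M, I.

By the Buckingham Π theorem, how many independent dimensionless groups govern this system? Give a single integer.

2

Dimensional matrix (T×M×I by q×f×B×σ×γ):
  T: [-3 -1 -2 -2 -1]
  M: [ 1  0  1  1  0]
  I: [ 0  0 -1  0  0]
RREF → pivots at {q,f,B} ⇒ r = 3
Π count = n − r = 5 − 3 = 2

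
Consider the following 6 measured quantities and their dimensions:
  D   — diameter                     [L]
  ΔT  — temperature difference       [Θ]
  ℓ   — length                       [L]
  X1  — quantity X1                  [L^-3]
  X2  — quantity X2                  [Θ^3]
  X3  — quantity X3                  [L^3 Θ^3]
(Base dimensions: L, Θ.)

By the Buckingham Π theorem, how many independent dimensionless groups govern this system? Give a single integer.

Write exponents as rows L,Θ / cols D,ΔT,ℓ,X1,X2,X3:
  L: [ 1  0  1 -3  0  3]
  Θ: [ 0  1  0  0  3  3]
Row reduction gives pivot columns D,ΔT; rank = 2
6 vars − rank 2 = 4 Π groups

4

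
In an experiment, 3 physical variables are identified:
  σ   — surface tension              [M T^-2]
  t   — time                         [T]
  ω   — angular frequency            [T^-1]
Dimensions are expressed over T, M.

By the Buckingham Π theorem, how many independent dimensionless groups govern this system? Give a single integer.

Dimensional matrix (T×M by σ×t×ω):
  T: [-2  1 -1]
  M: [ 1  0  0]
RREF → pivots at {σ,t} ⇒ r = 2
n=3, r=2 ⇒ 1 dimensionless group

1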